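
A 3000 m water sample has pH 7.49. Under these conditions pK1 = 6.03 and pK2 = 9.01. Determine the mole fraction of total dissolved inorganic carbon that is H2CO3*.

α₀ = 1 / (1 + K1/[H⁺] + K1K2/[H⁺]²) = 1 / (1 + 10^+1.46 + 10^-0.06)
   = 1 / (1 + 28.840 + 0.87096) = 1/30.711 = 0.03256

α₀ = 0.0326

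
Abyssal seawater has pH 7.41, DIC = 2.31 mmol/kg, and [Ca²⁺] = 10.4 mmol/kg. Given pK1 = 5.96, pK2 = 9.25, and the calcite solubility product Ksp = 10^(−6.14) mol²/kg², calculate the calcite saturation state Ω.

α₂ = 1 / (1 + [H⁺]/K2 + [H⁺]²/(K1K2)) = 1 / (1 + 10^+1.84 + 10^+0.39)
   = 1 / (1 + 69.183 + 2.4547) = 1/72.638 = 0.01377
[CO3²⁻] = α₂ × DIC = 0.01377 × 2.31 = 0.03180 mmol/kg
Ksp = 10^(−6.14) = 7.244×10^-7
Ω = [Ca²⁺][CO3²⁻]/Ksp = (10.4×10^-3)(3.180×10^-5) / 7.244×10^-7 = 0.457

Ω = 0.457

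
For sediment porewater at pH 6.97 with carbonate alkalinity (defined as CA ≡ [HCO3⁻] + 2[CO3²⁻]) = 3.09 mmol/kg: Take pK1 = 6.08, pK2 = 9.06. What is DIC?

CA = [HCO3⁻] + 2[CO3²⁻] = (α₁ + 2α₂)·DIC
At pH 6.97: [H⁺]/K1 = 10^-0.89 = 0.12882, K2/[H⁺] = 10^-2.09 = 0.0081283
α₁ = 1/(1 + 0.12882 + 0.0081283) = 1/1.1370 = 0.8795; α₂ = α₁·K2/[H⁺] = 0.007149
α₁ + 2α₂ = 0.8938
DIC = CA / (α₁ + 2α₂) = 3.09 / 0.8938 = 3.46 mmol/kg

DIC = 3.46 mmol/kg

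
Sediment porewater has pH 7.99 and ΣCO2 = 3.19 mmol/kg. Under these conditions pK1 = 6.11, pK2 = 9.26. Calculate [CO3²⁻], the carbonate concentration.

α₂ = 1 / (1 + [H⁺]/K2 + [H⁺]²/(K1K2)) = 1 / (1 + 10^+1.27 + 10^-0.61)
   = 1 / (1 + 18.621 + 0.24547) = 1/19.866 = 0.05034
[CO3²⁻] = α₂ × DIC = 0.05034 × 3.19 = 0.161 mmol/kg

[CO3²⁻] = 0.161 mmol/kg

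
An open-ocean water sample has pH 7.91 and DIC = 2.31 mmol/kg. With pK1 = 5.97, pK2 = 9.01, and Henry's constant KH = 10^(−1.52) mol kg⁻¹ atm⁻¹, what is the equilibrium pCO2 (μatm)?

pCO2 = 805 μatm

α₀ = 1 / (1 + K1/[H⁺] + K1K2/[H⁺]²) = 1 / (1 + 10^+1.94 + 10^+0.84)
   = 1 / (1 + 87.096 + 6.9183) = 1/95.015 = 0.01052
[CO2*] = α₀ × DIC = 0.01052 × 2.31 = 0.02431 mmol/kg
pCO2 = [CO2*]/KH = 2.431×10^-5 / 3.020×10^-2 = 805 μatm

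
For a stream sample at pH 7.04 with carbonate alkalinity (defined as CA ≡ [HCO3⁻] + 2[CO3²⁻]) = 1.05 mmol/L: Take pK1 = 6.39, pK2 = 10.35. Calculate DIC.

CA = [HCO3⁻] + 2[CO3²⁻] = (α₁ + 2α₂)·DIC
At pH 7.04: [H⁺]/K1 = 10^-0.65 = 0.22387, K2/[H⁺] = 10^-3.31 = 0.00048978
α₁ = 1/(1 + 0.22387 + 0.00048978) = 1/1.2244 = 0.8168; α₂ = α₁·K2/[H⁺] = 0.0004000
α₁ + 2α₂ = 0.8176
DIC = CA / (α₁ + 2α₂) = 1.05 / 0.8176 = 1.28 mmol/L

DIC = 1.28 mmol/L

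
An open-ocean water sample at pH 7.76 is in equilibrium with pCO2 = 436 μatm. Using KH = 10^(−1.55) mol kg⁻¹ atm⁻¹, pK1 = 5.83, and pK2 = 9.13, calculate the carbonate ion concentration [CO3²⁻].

[CO2*] = KH · pCO2 = 10^(−1.55) × 436×10^-6 = 1.229×10^-5 mol/kg
α₀ = 1/(1 + K1/[H⁺] + K1K2/[H⁺]²) = 1/(1 + 10^+1.93 + 10^+0.56) = 0.01114
DIC = [CO2*]/α₀ = 1.229×10^-5 / 0.01114 = 1.103 mmol/kg
[CO3²⁻] = α₂·DIC; α₂ = 0.04046, so [CO3²⁻] = 0.04046 × 1.103 = 0.0446 mmol/kg

[CO3²⁻] = 0.0446 mmol/kg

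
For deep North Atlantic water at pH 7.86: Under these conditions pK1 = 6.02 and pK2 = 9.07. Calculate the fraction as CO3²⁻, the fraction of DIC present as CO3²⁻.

α₂ = 1 / (1 + [H⁺]/K2 + [H⁺]²/(K1K2)) = 1 / (1 + 10^+1.21 + 10^-0.63)
   = 1 / (1 + 16.218 + 0.23442) = 1/17.453 = 0.05730

α₂ = 0.0573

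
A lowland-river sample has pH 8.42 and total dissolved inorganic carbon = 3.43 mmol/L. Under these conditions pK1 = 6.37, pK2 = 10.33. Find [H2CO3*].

α₀ = 1 / (1 + K1/[H⁺] + K1K2/[H⁺]²) = 1 / (1 + 10^+2.05 + 10^+0.14)
   = 1 / (1 + 112.20 + 1.3804) = 1/114.58 = 0.008727
[CO2*] = α₀ × DIC = 0.008727 × 3.43 = 0.0299 mmol/L

[CO2*] = 0.0299 mmol/L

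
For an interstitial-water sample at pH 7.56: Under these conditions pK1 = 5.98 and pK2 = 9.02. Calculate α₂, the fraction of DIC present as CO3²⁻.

α₂ = 0.0327

α₂ = 1 / (1 + [H⁺]/K2 + [H⁺]²/(K1K2)) = 1 / (1 + 10^+1.46 + 10^-0.12)
   = 1 / (1 + 28.840 + 0.75858) = 1/30.599 = 0.03268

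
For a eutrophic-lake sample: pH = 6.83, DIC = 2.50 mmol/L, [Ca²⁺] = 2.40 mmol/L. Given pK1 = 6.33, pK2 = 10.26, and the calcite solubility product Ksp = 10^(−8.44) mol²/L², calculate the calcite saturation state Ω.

Ω = 0.466

α₂ = 1 / (1 + [H⁺]/K2 + [H⁺]²/(K1K2)) = 1 / (1 + 10^+3.43 + 10^+2.93)
   = 1 / (1 + 2691.5 + 851.14) = 1/3543.7 = 0.0002822
[CO3²⁻] = α₂ × DIC = 0.0002822 × 2.50 = 0.0007055 mmol/L = 0.7055 μmol/L
Ksp = 10^(−8.44) = 3.631×10^-9
Ω = [Ca²⁺][CO3²⁻]/Ksp = (2.40×10^-3)(7.055×10^-7) / 3.631×10^-9 = 0.466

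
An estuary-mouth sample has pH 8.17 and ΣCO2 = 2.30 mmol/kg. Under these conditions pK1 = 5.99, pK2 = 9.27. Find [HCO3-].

[HCO3⁻] = 2.12 mmol/kg

α₁ = 1 / (1 + [H⁺]/K1 + K2/[H⁺]) = 1 / (1 + 10^-2.18 + 10^-1.10)
   = 1 / (1 + 0.0066069 + 0.079433) = 1/1.0860 = 0.9208
[HCO3⁻] = α₁ × DIC = 0.9208 × 2.30 = 2.12 mmol/kg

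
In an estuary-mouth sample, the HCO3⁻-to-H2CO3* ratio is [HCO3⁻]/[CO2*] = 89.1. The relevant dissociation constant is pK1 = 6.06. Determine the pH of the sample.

From K1 = [H⁺][HCO3⁻]/[CO2*]:  pH = pK1 + log₁₀([HCO3⁻]/[CO2*])
log₁₀(89.1) = +1.950
pH = 6.06 + (+1.950) = 8.01

pH = 8.01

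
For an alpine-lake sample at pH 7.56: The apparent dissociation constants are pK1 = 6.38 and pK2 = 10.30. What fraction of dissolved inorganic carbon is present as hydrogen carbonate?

α₁ = 1 / (1 + [H⁺]/K1 + K2/[H⁺]) = 1 / (1 + 10^-1.18 + 10^-2.74)
   = 1 / (1 + 0.066069 + 0.0018197) = 1/1.0679 = 0.9364

α₁ = 0.936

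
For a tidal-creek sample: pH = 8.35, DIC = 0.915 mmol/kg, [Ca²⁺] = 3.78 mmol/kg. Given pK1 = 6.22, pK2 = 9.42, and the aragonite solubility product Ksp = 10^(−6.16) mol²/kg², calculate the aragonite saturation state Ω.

α₂ = 1 / (1 + [H⁺]/K2 + [H⁺]²/(K1K2)) = 1 / (1 + 10^+1.07 + 10^-1.06)
   = 1 / (1 + 11.749 + 0.087096) = 1/12.836 = 0.07791
[CO3²⁻] = α₂ × DIC = 0.07791 × 0.915 = 0.07128 mmol/kg
Ksp = 10^(−6.16) = 6.918×10^-7
Ω = [Ca²⁺][CO3²⁻]/Ksp = (3.78×10^-3)(7.128×10^-5) / 6.918×10^-7 = 0.389

Ω = 0.389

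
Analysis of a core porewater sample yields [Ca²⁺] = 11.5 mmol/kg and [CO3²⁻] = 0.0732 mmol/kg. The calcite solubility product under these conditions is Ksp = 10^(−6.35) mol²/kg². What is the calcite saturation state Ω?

Ksp = 10^(−6.35) = 4.467×10^-7
Ω = [Ca²⁺][CO3²⁻]/Ksp = (11.5×10^-3)(0.0732×10^-3) / 4.467×10^-7 = 1.88

Ω = 1.88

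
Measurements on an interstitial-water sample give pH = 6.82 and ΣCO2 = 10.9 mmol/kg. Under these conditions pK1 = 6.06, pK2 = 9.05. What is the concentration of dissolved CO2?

α₀ = 1 / (1 + K1/[H⁺] + K1K2/[H⁺]²) = 1 / (1 + 10^+0.76 + 10^-1.47)
   = 1 / (1 + 5.7544 + 0.033884) = 1/6.7883 = 0.1473
[CO2*] = α₀ × DIC = 0.1473 × 10.9 = 1.61 mmol/kg

[CO2*] = 1.61 mmol/kg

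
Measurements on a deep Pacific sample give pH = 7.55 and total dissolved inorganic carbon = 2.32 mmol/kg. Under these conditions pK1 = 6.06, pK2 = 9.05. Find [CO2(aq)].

α₀ = 1 / (1 + K1/[H⁺] + K1K2/[H⁺]²) = 1 / (1 + 10^+1.49 + 10^-0.01)
   = 1 / (1 + 30.903 + 0.97724) = 1/32.880 = 0.03041
[CO2*] = α₀ × DIC = 0.03041 × 2.32 = 0.0706 mmol/kg

[CO2*] = 0.0706 mmol/kg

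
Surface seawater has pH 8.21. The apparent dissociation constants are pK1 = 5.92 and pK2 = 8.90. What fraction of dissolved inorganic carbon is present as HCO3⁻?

α₁ = 0.827

α₁ = 1 / (1 + [H⁺]/K1 + K2/[H⁺]) = 1 / (1 + 10^-2.29 + 10^-0.69)
   = 1 / (1 + 0.0051286 + 0.20417) = 1/1.2093 = 0.8269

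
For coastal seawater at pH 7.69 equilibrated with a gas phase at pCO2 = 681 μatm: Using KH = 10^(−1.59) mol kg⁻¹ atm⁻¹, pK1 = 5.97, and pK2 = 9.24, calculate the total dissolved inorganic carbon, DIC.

[CO2*] = KH · pCO2 = 10^(−1.59) × 681×10^-6 = 1.750×10^-5 mol/kg
α₀ = 1/(1 + K1/[H⁺] + K1K2/[H⁺]²) = 1/(1 + 10^+1.72 + 10^+0.17) = 0.01820
DIC = [CO2*]/α₀ = 1.750×10^-5 / 0.01820 = 0.962 mmol/kg

DIC = 0.962 mmol/kg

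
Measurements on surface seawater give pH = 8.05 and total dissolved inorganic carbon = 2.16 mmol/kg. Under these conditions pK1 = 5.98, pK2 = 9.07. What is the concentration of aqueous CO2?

α₀ = 1 / (1 + K1/[H⁺] + K1K2/[H⁺]²) = 1 / (1 + 10^+2.07 + 10^+1.05)
   = 1 / (1 + 117.49 + 11.220) = 1/129.71 = 0.007710
[CO2*] = α₀ × DIC = 0.007710 × 2.16 = 0.0167 mmol/kg = 16.7 μmol/kg

[CO2*] = 16.7 μmol/kg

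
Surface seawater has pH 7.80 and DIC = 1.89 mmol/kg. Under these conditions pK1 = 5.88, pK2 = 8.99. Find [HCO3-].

[HCO3⁻] = 1.76 mmol/kg

α₁ = 1 / (1 + [H⁺]/K1 + K2/[H⁺]) = 1 / (1 + 10^-1.92 + 10^-1.19)
   = 1 / (1 + 0.012023 + 0.064565) = 1/1.0766 = 0.9289
[HCO3⁻] = α₁ × DIC = 0.9289 × 1.89 = 1.76 mmol/kg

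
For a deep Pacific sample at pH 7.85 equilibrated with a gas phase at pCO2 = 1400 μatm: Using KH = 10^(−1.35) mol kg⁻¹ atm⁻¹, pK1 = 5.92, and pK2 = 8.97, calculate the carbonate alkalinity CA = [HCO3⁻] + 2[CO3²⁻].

[CO2*] = KH · pCO2 = 10^(−1.35) × 1400×10^-6 = 6.254×10^-5 mol/kg
α₀ = 1/(1 + K1/[H⁺] + K1K2/[H⁺]²) = 1/(1 + 10^+1.93 + 10^+0.81) = 0.01080
DIC = [CO2*]/α₀ = 6.254×10^-5 / 0.01080 = 5.789 mmol/kg
CA = (α₁ + 2α₂)·DIC = (0.9194 + 2×0.06975) × 5.789 = 6.13 mmol/kg

CA = 6.13 mmol/kg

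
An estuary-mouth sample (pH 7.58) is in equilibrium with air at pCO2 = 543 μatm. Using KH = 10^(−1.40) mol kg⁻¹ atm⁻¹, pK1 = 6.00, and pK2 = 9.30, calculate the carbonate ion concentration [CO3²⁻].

[CO2*] = KH · pCO2 = 10^(−1.40) × 543×10^-6 = 2.162×10^-5 mol/kg
α₀ = 1/(1 + K1/[H⁺] + K1K2/[H⁺]²) = 1/(1 + 10^+1.58 + 10^-0.14) = 0.02516
DIC = [CO2*]/α₀ = 2.162×10^-5 / 0.02516 = 0.8591 mmol/kg
[CO3²⁻] = α₂·DIC; α₂ = 0.01823, so [CO3²⁻] = 0.01823 × 0.8591 = 0.0157 mmol/kg = 15.7 μmol/kg

[CO3²⁻] = 15.7 μmol/kg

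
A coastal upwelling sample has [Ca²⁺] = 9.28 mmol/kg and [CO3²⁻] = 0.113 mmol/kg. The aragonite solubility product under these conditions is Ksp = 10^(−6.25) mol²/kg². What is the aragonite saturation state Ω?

Ω = 1.86

Ksp = 10^(−6.25) = 5.623×10^-7
Ω = [Ca²⁺][CO3²⁻]/Ksp = (9.28×10^-3)(0.113×10^-3) / 5.623×10^-7 = 1.86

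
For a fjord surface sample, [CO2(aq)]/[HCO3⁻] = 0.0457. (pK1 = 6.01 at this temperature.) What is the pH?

pH = 7.35

From K1 = [H⁺][HCO3⁻]/[CO2(aq)]:  pH = pK1 − log₁₀([CO2(aq)]/[HCO3⁻])
log₁₀(0.0457) = -1.340
pH = 6.01 − (-1.340) = 7.35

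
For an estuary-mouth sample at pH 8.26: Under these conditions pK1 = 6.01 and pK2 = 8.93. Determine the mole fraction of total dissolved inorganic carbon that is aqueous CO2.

α₀ = 0.00461

α₀ = 1 / (1 + K1/[H⁺] + K1K2/[H⁺]²) = 1 / (1 + 10^+2.25 + 10^+1.58)
   = 1 / (1 + 177.83 + 38.019) = 1/216.85 = 0.004612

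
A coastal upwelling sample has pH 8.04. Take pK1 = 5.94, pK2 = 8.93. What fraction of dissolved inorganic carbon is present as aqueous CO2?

α₀ = 0.00699

α₀ = 1 / (1 + K1/[H⁺] + K1K2/[H⁺]²) = 1 / (1 + 10^+2.10 + 10^+1.21)
   = 1 / (1 + 125.89 + 16.218) = 1/143.11 = 0.006988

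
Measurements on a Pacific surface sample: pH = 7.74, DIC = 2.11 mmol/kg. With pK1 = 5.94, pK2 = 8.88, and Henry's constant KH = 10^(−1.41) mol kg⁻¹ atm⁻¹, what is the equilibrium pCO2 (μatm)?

pCO2 = 790 μatm

α₀ = 1 / (1 + K1/[H⁺] + K1K2/[H⁺]²) = 1 / (1 + 10^+1.80 + 10^+0.66)
   = 1 / (1 + 63.096 + 4.5709) = 1/68.667 = 0.01456
[CO2*] = α₀ × DIC = 0.01456 × 2.11 = 0.03073 mmol/kg
pCO2 = [CO2*]/KH = 3.073×10^-5 / 3.890×10^-2 = 790 μatm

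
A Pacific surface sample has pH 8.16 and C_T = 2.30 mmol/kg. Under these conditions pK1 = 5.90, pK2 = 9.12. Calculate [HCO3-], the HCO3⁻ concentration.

α₁ = 1 / (1 + [H⁺]/K1 + K2/[H⁺]) = 1 / (1 + 10^-2.26 + 10^-0.96)
   = 1 / (1 + 0.0054954 + 0.10965) = 1/1.1151 = 0.8967
[HCO3⁻] = α₁ × DIC = 0.8967 × 2.30 = 2.06 mmol/kg

[HCO3⁻] = 2.06 mmol/kg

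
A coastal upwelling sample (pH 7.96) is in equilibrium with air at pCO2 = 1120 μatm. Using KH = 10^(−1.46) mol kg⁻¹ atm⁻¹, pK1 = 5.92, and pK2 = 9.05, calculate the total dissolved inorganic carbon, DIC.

[CO2*] = KH · pCO2 = 10^(−1.46) × 1120×10^-6 = 3.883×10^-5 mol/kg
α₀ = 1/(1 + K1/[H⁺] + K1K2/[H⁺]²) = 1/(1 + 10^+2.04 + 10^+0.95) = 0.008364
DIC = [CO2*]/α₀ = 3.883×10^-5 / 0.008364 = 4.64 mmol/kg

DIC = 4.64 mmol/kg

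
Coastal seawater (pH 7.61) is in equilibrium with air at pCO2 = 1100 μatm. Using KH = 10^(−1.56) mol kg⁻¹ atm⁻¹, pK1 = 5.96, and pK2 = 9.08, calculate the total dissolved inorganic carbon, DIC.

[CO2*] = KH · pCO2 = 10^(−1.56) × 1100×10^-6 = 3.030×10^-5 mol/kg
α₀ = 1/(1 + K1/[H⁺] + K1K2/[H⁺]²) = 1/(1 + 10^+1.65 + 10^+0.18) = 0.02119
DIC = [CO2*]/α₀ = 3.030×10^-5 / 0.02119 = 1.43 mmol/kg

DIC = 1.43 mmol/kg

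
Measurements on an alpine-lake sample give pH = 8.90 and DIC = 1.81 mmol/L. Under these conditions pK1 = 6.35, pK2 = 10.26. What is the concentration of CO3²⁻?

[CO3²⁻] = 0.0755 mmol/L

α₂ = 1 / (1 + [H⁺]/K2 + [H⁺]²/(K1K2)) = 1 / (1 + 10^+1.36 + 10^-1.19)
   = 1 / (1 + 22.909 + 0.064565) = 1/23.973 = 0.04171
[CO3²⁻] = α₂ × DIC = 0.04171 × 1.81 = 0.0755 mmol/L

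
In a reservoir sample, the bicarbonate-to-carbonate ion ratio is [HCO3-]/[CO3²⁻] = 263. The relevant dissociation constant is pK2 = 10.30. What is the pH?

From K2 = [H⁺][CO3²⁻]/[HCO3-]:  pH = pK2 − log₁₀([HCO3-]/[CO3²⁻])
log₁₀(263) = +2.420
pH = 10.30 − (+2.420) = 7.88

pH = 7.88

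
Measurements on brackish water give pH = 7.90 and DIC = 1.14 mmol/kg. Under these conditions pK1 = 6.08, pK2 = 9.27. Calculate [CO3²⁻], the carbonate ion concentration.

α₂ = 1 / (1 + [H⁺]/K2 + [H⁺]²/(K1K2)) = 1 / (1 + 10^+1.37 + 10^-0.45)
   = 1 / (1 + 23.442 + 0.35481) = 1/24.797 = 0.04033
[CO3²⁻] = α₂ × DIC = 0.04033 × 1.14 = 0.0460 mmol/kg

[CO3²⁻] = 0.0460 mmol/kg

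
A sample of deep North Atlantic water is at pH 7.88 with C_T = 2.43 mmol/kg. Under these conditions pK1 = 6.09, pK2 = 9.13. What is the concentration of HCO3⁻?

α₁ = 1 / (1 + [H⁺]/K1 + K2/[H⁺]) = 1 / (1 + 10^-1.79 + 10^-1.25)
   = 1 / (1 + 0.016218 + 0.056234) = 1/1.0725 = 0.9324
[HCO3⁻] = α₁ × DIC = 0.9324 × 2.43 = 2.27 mmol/kg

[HCO3⁻] = 2.27 mmol/kg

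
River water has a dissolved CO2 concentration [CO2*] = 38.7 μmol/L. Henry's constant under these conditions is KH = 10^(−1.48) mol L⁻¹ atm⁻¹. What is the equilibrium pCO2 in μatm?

pCO2 = 1170 μatm

KH = 10^(−1.48) = 3.311×10^-2 mol L⁻¹ atm⁻¹
pCO2 = [CO2*]/KH = 38.7×10^-6 / 3.311×10^-2 = 1.17×10^-3 atm = 1170 μatm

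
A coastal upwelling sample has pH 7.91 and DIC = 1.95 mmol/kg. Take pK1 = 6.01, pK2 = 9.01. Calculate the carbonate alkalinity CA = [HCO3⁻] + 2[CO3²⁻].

CA = [HCO3⁻] + 2[CO3²⁻] = (α₁ + 2α₂)·DIC
At pH 7.91: [H⁺]/K1 = 10^-1.90 = 0.012589, K2/[H⁺] = 10^-1.10 = 0.079433
α₁ = 1/(1 + 0.012589 + 0.079433) = 1/1.0920 = 0.9157; α₂ = α₁·K2/[H⁺] = 0.07274
α₁ + 2α₂ = 1.0612
CA = 1.0612 × 1.95 = 2.07 mmol/kg

CA = 2.07 mmol/kg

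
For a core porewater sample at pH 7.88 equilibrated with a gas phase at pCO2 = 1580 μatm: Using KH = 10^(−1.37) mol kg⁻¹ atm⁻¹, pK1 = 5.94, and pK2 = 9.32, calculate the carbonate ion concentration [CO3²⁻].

[CO3²⁻] = 0.213 mmol/kg

[CO2*] = KH · pCO2 = 10^(−1.37) × 1580×10^-6 = 6.740×10^-5 mol/kg
α₀ = 1/(1 + K1/[H⁺] + K1K2/[H⁺]²) = 1/(1 + 10^+1.94 + 10^+0.50) = 0.01096
DIC = [CO2*]/α₀ = 6.740×10^-5 / 0.01096 = 6.151 mmol/kg
[CO3²⁻] = α₂·DIC; α₂ = 0.03465, so [CO3²⁻] = 0.03465 × 6.151 = 0.213 mmol/kg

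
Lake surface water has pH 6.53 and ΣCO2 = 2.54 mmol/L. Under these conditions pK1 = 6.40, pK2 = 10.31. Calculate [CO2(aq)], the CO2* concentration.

α₀ = 1 / (1 + K1/[H⁺] + K1K2/[H⁺]²) = 1 / (1 + 10^+0.13 + 10^-3.65)
   = 1 / (1 + 1.3490 + 0.00022387) = 1/2.3492 = 0.4257
[CO2*] = α₀ × DIC = 0.4257 × 2.54 = 1.08 mmol/L

[CO2*] = 1.08 mmol/L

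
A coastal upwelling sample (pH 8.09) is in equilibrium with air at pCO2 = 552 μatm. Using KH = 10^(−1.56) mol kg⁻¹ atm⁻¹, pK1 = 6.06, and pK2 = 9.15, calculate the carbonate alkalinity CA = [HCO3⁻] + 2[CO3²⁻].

CA = 1.91 mmol/kg

[CO2*] = KH · pCO2 = 10^(−1.56) × 552×10^-6 = 1.520×10^-5 mol/kg
α₀ = 1/(1 + K1/[H⁺] + K1K2/[H⁺]²) = 1/(1 + 10^+2.03 + 10^+0.97) = 0.008512
DIC = [CO2*]/α₀ = 1.520×10^-5 / 0.008512 = 1.786 mmol/kg
CA = (α₁ + 2α₂)·DIC = (0.9121 + 2×0.07944) × 1.786 = 1.91 mmol/kg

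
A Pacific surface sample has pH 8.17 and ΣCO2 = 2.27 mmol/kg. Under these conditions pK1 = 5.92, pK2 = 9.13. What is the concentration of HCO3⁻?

α₁ = 1 / (1 + [H⁺]/K1 + K2/[H⁺]) = 1 / (1 + 10^-2.25 + 10^-0.96)
   = 1 / (1 + 0.0056234 + 0.10965) = 1/1.1153 = 0.8966
[HCO3⁻] = α₁ × DIC = 0.8966 × 2.27 = 2.04 mmol/kg

[HCO3⁻] = 2.04 mmol/kg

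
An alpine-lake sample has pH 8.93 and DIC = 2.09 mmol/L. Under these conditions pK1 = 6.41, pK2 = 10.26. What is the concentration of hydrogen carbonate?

[HCO3⁻] = 1.99 mmol/L

α₁ = 1 / (1 + [H⁺]/K1 + K2/[H⁺]) = 1 / (1 + 10^-2.52 + 10^-1.33)
   = 1 / (1 + 0.0030200 + 0.046774) = 1/1.0498 = 0.9526
[HCO3⁻] = α₁ × DIC = 0.9526 × 2.09 = 1.99 mmol/L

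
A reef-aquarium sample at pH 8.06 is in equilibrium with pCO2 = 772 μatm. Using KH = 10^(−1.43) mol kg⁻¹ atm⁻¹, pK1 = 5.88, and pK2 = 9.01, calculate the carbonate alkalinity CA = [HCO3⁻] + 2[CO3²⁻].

[CO2*] = KH · pCO2 = 10^(−1.43) × 772×10^-6 = 2.868×10^-5 mol/kg
α₀ = 1/(1 + K1/[H⁺] + K1K2/[H⁺]²) = 1/(1 + 10^+2.18 + 10^+1.23) = 0.005905
DIC = [CO2*]/α₀ = 2.868×10^-5 / 0.005905 = 4.857 mmol/kg
CA = (α₁ + 2α₂)·DIC = (0.8938 + 2×0.1003) × 4.857 = 5.32 mmol/kg

CA = 5.32 mmol/kg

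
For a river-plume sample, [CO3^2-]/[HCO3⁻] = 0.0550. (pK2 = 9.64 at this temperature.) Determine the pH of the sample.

pH = 8.38

From K2 = [H⁺][CO3^2-]/[HCO3⁻]:  pH = pK2 + log₁₀([CO3^2-]/[HCO3⁻])
log₁₀(0.0550) = -1.260
pH = 9.64 + (-1.260) = 8.38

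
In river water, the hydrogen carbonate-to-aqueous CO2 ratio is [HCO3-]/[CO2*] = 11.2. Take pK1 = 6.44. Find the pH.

pH = 7.49

From K1 = [H⁺][HCO3-]/[CO2*]:  pH = pK1 + log₁₀([HCO3-]/[CO2*])
log₁₀(11.2) = +1.049
pH = 6.44 + (+1.049) = 7.49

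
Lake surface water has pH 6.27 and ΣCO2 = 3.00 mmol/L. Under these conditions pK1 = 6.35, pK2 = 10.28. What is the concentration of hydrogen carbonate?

[HCO3⁻] = 1.36 mmol/L

α₁ = 1 / (1 + [H⁺]/K1 + K2/[H⁺]) = 1 / (1 + 10^+0.08 + 10^-4.01)
   = 1 / (1 + 1.2023 + 9.7724×10^-5) = 1/2.2024 = 0.4541
[HCO3⁻] = α₁ × DIC = 0.4541 × 3.00 = 1.36 mmol/L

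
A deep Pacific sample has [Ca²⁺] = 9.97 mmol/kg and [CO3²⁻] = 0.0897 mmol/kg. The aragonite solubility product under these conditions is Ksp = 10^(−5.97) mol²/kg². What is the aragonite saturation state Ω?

Ksp = 10^(−5.97) = 1.072×10^-6
Ω = [Ca²⁺][CO3²⁻]/Ksp = (9.97×10^-3)(0.0897×10^-3) / 1.072×10^-6 = 0.835

Ω = 0.835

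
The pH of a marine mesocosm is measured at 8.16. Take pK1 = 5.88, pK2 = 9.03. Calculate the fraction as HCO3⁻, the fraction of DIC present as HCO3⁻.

α₁ = 0.877

α₁ = 1 / (1 + [H⁺]/K1 + K2/[H⁺]) = 1 / (1 + 10^-2.28 + 10^-0.87)
   = 1 / (1 + 0.0052481 + 0.13490) = 1/1.1401 = 0.8771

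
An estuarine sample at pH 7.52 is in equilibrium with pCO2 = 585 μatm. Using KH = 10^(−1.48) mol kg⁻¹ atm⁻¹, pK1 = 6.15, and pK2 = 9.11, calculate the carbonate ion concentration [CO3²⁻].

[CO3²⁻] = 11.7 μmol/kg

[CO2*] = KH · pCO2 = 10^(−1.48) × 585×10^-6 = 1.937×10^-5 mol/kg
α₀ = 1/(1 + K1/[H⁺] + K1K2/[H⁺]²) = 1/(1 + 10^+1.37 + 10^-0.22) = 0.03993
DIC = [CO2*]/α₀ = 1.937×10^-5 / 0.03993 = 0.4851 mmol/kg
[CO3²⁻] = α₂·DIC; α₂ = 0.02406, so [CO3²⁻] = 0.02406 × 0.4851 = 0.0117 mmol/kg = 11.7 μmol/kg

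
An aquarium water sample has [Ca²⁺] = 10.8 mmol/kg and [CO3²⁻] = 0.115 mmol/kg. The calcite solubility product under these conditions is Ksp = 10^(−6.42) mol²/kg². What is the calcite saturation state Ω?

Ω = 3.27

Ksp = 10^(−6.42) = 3.802×10^-7
Ω = [Ca²⁺][CO3²⁻]/Ksp = (10.8×10^-3)(0.115×10^-3) / 3.802×10^-7 = 3.27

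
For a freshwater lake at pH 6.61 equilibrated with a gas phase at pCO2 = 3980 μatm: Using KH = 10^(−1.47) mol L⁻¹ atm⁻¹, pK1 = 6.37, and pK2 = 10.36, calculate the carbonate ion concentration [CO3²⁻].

[CO3²⁻] = 0.0417 μmol/L

[CO2*] = KH · pCO2 = 10^(−1.47) × 3980×10^-6 = 1.349×10^-4 mol/L
α₀ = 1/(1 + K1/[H⁺] + K1K2/[H⁺]²) = 1/(1 + 10^+0.24 + 10^-3.51) = 0.3652
DIC = [CO2*]/α₀ = 1.349×10^-4 / 0.3652 = 0.3693 mmol/L
[CO3²⁻] = α₂·DIC; α₂ = 0.0001129, so [CO3²⁻] = 0.0001129 × 0.3693 = 4.17×10^-5 mmol/L = 0.0417 μmol/L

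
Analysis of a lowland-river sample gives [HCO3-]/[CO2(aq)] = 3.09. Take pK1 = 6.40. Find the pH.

From K1 = [H⁺][HCO3-]/[CO2(aq)]:  pH = pK1 + log₁₀([HCO3-]/[CO2(aq)])
log₁₀(3.09) = +0.490
pH = 6.40 + (+0.490) = 6.89

pH = 6.89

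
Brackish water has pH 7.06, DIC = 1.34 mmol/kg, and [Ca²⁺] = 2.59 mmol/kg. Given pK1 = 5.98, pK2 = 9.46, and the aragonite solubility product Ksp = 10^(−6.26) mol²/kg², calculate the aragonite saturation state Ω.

α₂ = 1 / (1 + [H⁺]/K2 + [H⁺]²/(K1K2)) = 1 / (1 + 10^+2.40 + 10^+1.32)
   = 1 / (1 + 251.19 + 20.893) = 1/273.08 = 0.003662
[CO3²⁻] = α₂ × DIC = 0.003662 × 1.34 = 0.004907 mmol/kg = 4.907 μmol/kg
Ksp = 10^(−6.26) = 5.495×10^-7
Ω = [Ca²⁺][CO3²⁻]/Ksp = (2.59×10^-3)(4.907×10^-6) / 5.495×10^-7 = 0.0231

Ω = 0.0231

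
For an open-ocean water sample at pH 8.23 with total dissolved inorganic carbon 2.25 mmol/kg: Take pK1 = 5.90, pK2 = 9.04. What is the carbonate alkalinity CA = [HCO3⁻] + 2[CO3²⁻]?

CA = 2.54 mmol/kg

CA = [HCO3⁻] + 2[CO3²⁻] = (α₁ + 2α₂)·DIC
At pH 8.23: [H⁺]/K1 = 10^-2.33 = 0.0046774, K2/[H⁺] = 10^-0.81 = 0.15488
α₁ = 1/(1 + 0.0046774 + 0.15488) = 1/1.1596 = 0.8624; α₂ = α₁·K2/[H⁺] = 0.1336
α₁ + 2α₂ = 1.1295
CA = 1.1295 × 2.25 = 2.54 mmol/kg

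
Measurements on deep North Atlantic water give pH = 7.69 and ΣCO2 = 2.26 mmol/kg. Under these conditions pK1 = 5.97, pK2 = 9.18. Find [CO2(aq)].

α₀ = 1 / (1 + K1/[H⁺] + K1K2/[H⁺]²) = 1 / (1 + 10^+1.72 + 10^+0.23)
   = 1 / (1 + 52.481 + 1.6982) = 1/55.179 = 0.01812
[CO2*] = α₀ × DIC = 0.01812 × 2.26 = 0.0410 mmol/kg

[CO2*] = 0.0410 mmol/kg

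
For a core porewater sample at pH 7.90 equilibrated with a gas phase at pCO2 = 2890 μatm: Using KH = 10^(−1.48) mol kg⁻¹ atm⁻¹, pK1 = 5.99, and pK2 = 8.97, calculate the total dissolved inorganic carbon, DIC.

[CO2*] = KH · pCO2 = 10^(−1.48) × 2890×10^-6 = 9.570×10^-5 mol/kg
α₀ = 1/(1 + K1/[H⁺] + K1K2/[H⁺]²) = 1/(1 + 10^+1.91 + 10^+0.84) = 0.01121
DIC = [CO2*]/α₀ = 9.570×10^-5 / 0.01121 = 8.54 mmol/kg

DIC = 8.54 mmol/kg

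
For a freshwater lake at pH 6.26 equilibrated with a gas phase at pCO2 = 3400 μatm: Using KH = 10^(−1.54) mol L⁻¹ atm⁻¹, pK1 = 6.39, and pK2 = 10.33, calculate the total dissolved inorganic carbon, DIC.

[CO2*] = KH · pCO2 = 10^(−1.54) × 3400×10^-6 = 9.806×10^-5 mol/L
α₀ = 1/(1 + K1/[H⁺] + K1K2/[H⁺]²) = 1/(1 + 10^-0.13 + 10^-4.20) = 0.5743
DIC = [CO2*]/α₀ = 9.806×10^-5 / 0.5743 = 0.171 mmol/L

DIC = 0.171 mmol/L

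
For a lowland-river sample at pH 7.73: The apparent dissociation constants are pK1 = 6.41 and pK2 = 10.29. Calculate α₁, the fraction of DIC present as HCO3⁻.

α₁ = 0.952

α₁ = 1 / (1 + [H⁺]/K1 + K2/[H⁺]) = 1 / (1 + 10^-1.32 + 10^-2.56)
   = 1 / (1 + 0.047863 + 0.0027542) = 1/1.0506 = 0.9518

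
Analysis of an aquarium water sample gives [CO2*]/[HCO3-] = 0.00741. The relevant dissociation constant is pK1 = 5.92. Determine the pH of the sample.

pH = 8.05

From K1 = [H⁺][HCO3-]/[CO2*]:  pH = pK1 − log₁₀([CO2*]/[HCO3-])
log₁₀(0.00741) = -2.130
pH = 5.92 − (-2.130) = 8.05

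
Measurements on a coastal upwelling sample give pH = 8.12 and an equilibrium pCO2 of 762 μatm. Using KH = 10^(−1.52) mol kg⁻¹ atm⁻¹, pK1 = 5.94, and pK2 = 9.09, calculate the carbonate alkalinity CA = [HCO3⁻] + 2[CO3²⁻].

[CO2*] = KH · pCO2 = 10^(−1.52) × 762×10^-6 = 2.301×10^-5 mol/kg
α₀ = 1/(1 + K1/[H⁺] + K1K2/[H⁺]²) = 1/(1 + 10^+2.18 + 10^+1.21) = 0.005932
DIC = [CO2*]/α₀ = 2.301×10^-5 / 0.005932 = 3.879 mmol/kg
CA = (α₁ + 2α₂)·DIC = (0.8979 + 2×0.09621) × 3.879 = 4.23 mmol/kg

CA = 4.23 mmol/kg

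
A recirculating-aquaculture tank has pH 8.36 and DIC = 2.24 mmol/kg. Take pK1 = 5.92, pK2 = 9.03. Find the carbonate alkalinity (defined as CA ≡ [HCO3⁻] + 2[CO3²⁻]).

CA = [HCO3⁻] + 2[CO3²⁻] = (α₁ + 2α₂)·DIC
At pH 8.36: [H⁺]/K1 = 10^-2.44 = 0.0036308, K2/[H⁺] = 10^-0.67 = 0.21380
α₁ = 1/(1 + 0.0036308 + 0.21380) = 1/1.2174 = 0.8214; α₂ = α₁·K2/[H⁺] = 0.1756
α₁ + 2α₂ = 1.1726
CA = 1.1726 × 2.24 = 2.63 mmol/kg

CA = 2.63 mmol/kg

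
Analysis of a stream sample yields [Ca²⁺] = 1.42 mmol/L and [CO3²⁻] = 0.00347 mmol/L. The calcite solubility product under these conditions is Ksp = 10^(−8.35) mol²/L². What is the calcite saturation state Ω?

Ksp = 10^(−8.35) = 4.467×10^-9
Ω = [Ca²⁺][CO3²⁻]/Ksp = (1.42×10^-3)(0.00347×10^-3) / 4.467×10^-9 = 1.10

Ω = 1.10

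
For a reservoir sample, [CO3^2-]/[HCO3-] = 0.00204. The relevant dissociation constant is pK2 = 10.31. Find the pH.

From K2 = [H⁺][CO3^2-]/[HCO3-]:  pH = pK2 + log₁₀([CO3^2-]/[HCO3-])
log₁₀(0.00204) = -2.690
pH = 10.31 + (-2.690) = 7.62

pH = 7.62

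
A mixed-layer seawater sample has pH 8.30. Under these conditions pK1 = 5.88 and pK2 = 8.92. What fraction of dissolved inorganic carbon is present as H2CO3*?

α₀ = 0.00306

α₀ = 1 / (1 + K1/[H⁺] + K1K2/[H⁺]²) = 1 / (1 + 10^+2.42 + 10^+1.80)
   = 1 / (1 + 263.03 + 63.096) = 1/327.12 = 0.003057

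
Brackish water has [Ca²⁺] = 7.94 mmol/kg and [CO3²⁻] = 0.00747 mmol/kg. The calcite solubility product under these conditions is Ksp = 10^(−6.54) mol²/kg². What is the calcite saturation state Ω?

Ksp = 10^(−6.54) = 2.884×10^-7
Ω = [Ca²⁺][CO3²⁻]/Ksp = (7.94×10^-3)(0.00747×10^-3) / 2.884×10^-7 = 0.206

Ω = 0.206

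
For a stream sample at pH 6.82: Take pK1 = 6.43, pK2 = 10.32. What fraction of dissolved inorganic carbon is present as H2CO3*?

α₀ = 0.289

α₀ = 1 / (1 + K1/[H⁺] + K1K2/[H⁺]²) = 1 / (1 + 10^+0.39 + 10^-3.11)
   = 1 / (1 + 2.4547 + 0.00077625) = 1/3.4555 = 0.2894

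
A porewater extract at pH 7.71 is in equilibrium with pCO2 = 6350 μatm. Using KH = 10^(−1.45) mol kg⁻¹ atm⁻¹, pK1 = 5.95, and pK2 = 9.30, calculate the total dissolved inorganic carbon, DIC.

DIC = 13.5 mmol/kg

[CO2*] = KH · pCO2 = 10^(−1.45) × 6350×10^-6 = 2.253×10^-4 mol/kg
α₀ = 1/(1 + K1/[H⁺] + K1K2/[H⁺]²) = 1/(1 + 10^+1.76 + 10^+0.17) = 0.01666
DIC = [CO2*]/α₀ = 2.253×10^-4 / 0.01666 = 13.5 mmol/kg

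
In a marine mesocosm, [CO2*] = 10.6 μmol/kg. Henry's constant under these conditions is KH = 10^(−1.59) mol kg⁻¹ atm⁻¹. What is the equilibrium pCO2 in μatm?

KH = 10^(−1.59) = 2.570×10^-2 mol kg⁻¹ atm⁻¹
pCO2 = [CO2*]/KH = 10.6×10^-6 / 2.570×10^-2 = 4.12×10^-4 atm = 412 μatm

pCO2 = 412 μatm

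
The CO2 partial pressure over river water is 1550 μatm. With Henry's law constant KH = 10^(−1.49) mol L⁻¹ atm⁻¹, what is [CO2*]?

KH = 10^(−1.49) = 3.236×10^-2 mol L⁻¹ atm⁻¹
[CO2*] = KH · pCO2 = 3.236×10^-2 × 1550×10^-6 atm = 5.02×10^-5 mol/L

[CO2*] = 50.2 μmol/L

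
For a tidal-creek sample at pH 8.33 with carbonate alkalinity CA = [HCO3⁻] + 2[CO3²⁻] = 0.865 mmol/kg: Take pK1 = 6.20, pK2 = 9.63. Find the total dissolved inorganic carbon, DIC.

CA = [HCO3⁻] + 2[CO3²⁻] = (α₁ + 2α₂)·DIC
At pH 8.33: [H⁺]/K1 = 10^-2.13 = 0.0074131, K2/[H⁺] = 10^-1.30 = 0.050119
α₁ = 1/(1 + 0.0074131 + 0.050119) = 1/1.0575 = 0.9456; α₂ = α₁·K2/[H⁺] = 0.04739
α₁ + 2α₂ = 1.0404
DIC = CA / (α₁ + 2α₂) = 0.865 / 1.0404 = 0.831 mmol/kg

DIC = 0.831 mmol/kg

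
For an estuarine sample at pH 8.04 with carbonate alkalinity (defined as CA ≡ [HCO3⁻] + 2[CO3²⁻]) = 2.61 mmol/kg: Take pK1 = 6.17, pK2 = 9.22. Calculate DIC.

DIC = 2.49 mmol/kg

CA = [HCO3⁻] + 2[CO3²⁻] = (α₁ + 2α₂)·DIC
At pH 8.04: [H⁺]/K1 = 10^-1.87 = 0.013490, K2/[H⁺] = 10^-1.18 = 0.066069
α₁ = 1/(1 + 0.013490 + 0.066069) = 1/1.0796 = 0.9263; α₂ = α₁·K2/[H⁺] = 0.06120
α₁ + 2α₂ = 1.0487
DIC = CA / (α₁ + 2α₂) = 2.61 / 1.0487 = 2.49 mmol/kg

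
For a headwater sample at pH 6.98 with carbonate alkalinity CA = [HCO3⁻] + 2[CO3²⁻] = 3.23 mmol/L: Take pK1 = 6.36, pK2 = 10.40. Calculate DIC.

DIC = 4.00 mmol/L

CA = [HCO3⁻] + 2[CO3²⁻] = (α₁ + 2α₂)·DIC
At pH 6.98: [H⁺]/K1 = 10^-0.62 = 0.23988, K2/[H⁺] = 10^-3.42 = 0.00038019
α₁ = 1/(1 + 0.23988 + 0.00038019) = 1/1.2403 = 0.8063; α₂ = α₁·K2/[H⁺] = 0.0003065
α₁ + 2α₂ = 0.8069
DIC = CA / (α₁ + 2α₂) = 3.23 / 0.8069 = 4.00 mmol/L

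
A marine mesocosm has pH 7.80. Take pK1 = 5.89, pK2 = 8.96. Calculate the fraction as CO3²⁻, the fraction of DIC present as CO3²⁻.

α₂ = 0.0640

α₂ = 1 / (1 + [H⁺]/K2 + [H⁺]²/(K1K2)) = 1 / (1 + 10^+1.16 + 10^-0.75)
   = 1 / (1 + 14.454 + 0.17783) = 1/15.632 = 0.06397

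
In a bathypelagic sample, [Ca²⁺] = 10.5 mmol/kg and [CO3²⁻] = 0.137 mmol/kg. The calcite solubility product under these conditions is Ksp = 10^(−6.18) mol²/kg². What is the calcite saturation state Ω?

Ω = 2.18

Ksp = 10^(−6.18) = 6.607×10^-7
Ω = [Ca²⁺][CO3²⁻]/Ksp = (10.5×10^-3)(0.137×10^-3) / 6.607×10^-7 = 2.18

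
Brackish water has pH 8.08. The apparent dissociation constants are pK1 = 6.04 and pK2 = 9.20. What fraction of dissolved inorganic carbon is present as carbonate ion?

α₂ = 0.0699

α₂ = 1 / (1 + [H⁺]/K2 + [H⁺]²/(K1K2)) = 1 / (1 + 10^+1.12 + 10^-0.92)
   = 1 / (1 + 13.183 + 0.12023) = 1/14.303 = 0.06992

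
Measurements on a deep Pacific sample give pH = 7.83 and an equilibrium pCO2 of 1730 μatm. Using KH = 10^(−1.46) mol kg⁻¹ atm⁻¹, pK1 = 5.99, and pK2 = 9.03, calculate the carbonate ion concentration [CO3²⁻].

[CO2*] = KH · pCO2 = 10^(−1.46) × 1730×10^-6 = 5.999×10^-5 mol/kg
α₀ = 1/(1 + K1/[H⁺] + K1K2/[H⁺]²) = 1/(1 + 10^+1.84 + 10^+0.64) = 0.01341
DIC = [CO2*]/α₀ = 5.999×10^-5 / 0.01341 = 4.472 mmol/kg
[CO3²⁻] = α₂·DIC; α₂ = 0.05855, so [CO3²⁻] = 0.05855 × 4.472 = 0.262 mmol/kg

[CO3²⁻] = 0.262 mmol/kg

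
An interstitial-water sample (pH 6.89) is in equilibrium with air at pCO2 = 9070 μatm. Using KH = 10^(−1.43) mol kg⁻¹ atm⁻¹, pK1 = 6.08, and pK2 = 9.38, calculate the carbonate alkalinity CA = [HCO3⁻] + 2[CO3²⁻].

[CO2*] = KH · pCO2 = 10^(−1.43) × 9070×10^-6 = 3.370×10^-4 mol/kg
α₀ = 1/(1 + K1/[H⁺] + K1K2/[H⁺]²) = 1/(1 + 10^+0.81 + 10^-1.68) = 0.1337
DIC = [CO2*]/α₀ = 3.370×10^-4 / 0.1337 = 2.520 mmol/kg
CA = (α₁ + 2α₂)·DIC = (0.8635 + 2×0.002794) × 2.520 = 2.19 mmol/kg

CA = 2.19 mmol/kg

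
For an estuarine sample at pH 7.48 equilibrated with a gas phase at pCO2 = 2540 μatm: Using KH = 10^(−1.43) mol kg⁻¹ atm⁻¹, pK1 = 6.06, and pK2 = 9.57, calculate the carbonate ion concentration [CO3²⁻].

[CO2*] = KH · pCO2 = 10^(−1.43) × 2540×10^-6 = 9.437×10^-5 mol/kg
α₀ = 1/(1 + K1/[H⁺] + K1K2/[H⁺]²) = 1/(1 + 10^+1.42 + 10^-0.67) = 0.03634
DIC = [CO2*]/α₀ = 9.437×10^-5 / 0.03634 = 2.597 mmol/kg
[CO3²⁻] = α₂·DIC; α₂ = 0.007770, so [CO3²⁻] = 0.007770 × 2.597 = 0.0202 mmol/kg

[CO3²⁻] = 0.0202 mmol/kg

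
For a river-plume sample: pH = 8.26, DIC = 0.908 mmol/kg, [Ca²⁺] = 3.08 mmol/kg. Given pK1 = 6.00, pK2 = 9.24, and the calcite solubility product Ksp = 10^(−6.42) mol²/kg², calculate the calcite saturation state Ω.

α₂ = 1 / (1 + [H⁺]/K2 + [H⁺]²/(K1K2)) = 1 / (1 + 10^+0.98 + 10^-1.28)
   = 1 / (1 + 9.5499 + 0.052481) = 1/10.602 = 0.09432
[CO3²⁻] = α₂ × DIC = 0.09432 × 0.908 = 0.08564 mmol/kg
Ksp = 10^(−6.42) = 3.802×10^-7
Ω = [Ca²⁺][CO3²⁻]/Ksp = (3.08×10^-3)(8.564×10^-5) / 3.802×10^-7 = 0.694

Ω = 0.694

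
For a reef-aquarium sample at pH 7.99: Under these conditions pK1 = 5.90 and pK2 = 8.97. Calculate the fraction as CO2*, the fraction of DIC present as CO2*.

α₀ = 0.00730

α₀ = 1 / (1 + K1/[H⁺] + K1K2/[H⁺]²) = 1 / (1 + 10^+2.09 + 10^+1.11)
   = 1 / (1 + 123.03 + 12.882) = 1/136.91 = 0.007304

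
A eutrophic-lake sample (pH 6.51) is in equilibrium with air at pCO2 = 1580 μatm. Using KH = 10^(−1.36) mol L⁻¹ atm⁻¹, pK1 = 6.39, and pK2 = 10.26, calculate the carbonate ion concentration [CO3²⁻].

[CO2*] = KH · pCO2 = 10^(−1.36) × 1580×10^-6 = 6.897×10^-5 mol/L
α₀ = 1/(1 + K1/[H⁺] + K1K2/[H⁺]²) = 1/(1 + 10^+0.12 + 10^-3.63) = 0.4313
DIC = [CO2*]/α₀ = 6.897×10^-5 / 0.4313 = 0.1599 mmol/L
[CO3²⁻] = α₂·DIC; α₂ = 0.0001011, so [CO3²⁻] = 0.0001011 × 0.1599 = 1.62×10^-5 mmol/L = 0.0162 μmol/L

[CO3²⁻] = 0.0162 μmol/L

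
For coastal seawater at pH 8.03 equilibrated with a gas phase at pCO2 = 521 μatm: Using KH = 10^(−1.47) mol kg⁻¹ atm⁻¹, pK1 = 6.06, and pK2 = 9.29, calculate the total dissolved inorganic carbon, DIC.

DIC = 1.76 mmol/kg

[CO2*] = KH · pCO2 = 10^(−1.47) × 521×10^-6 = 1.765×10^-5 mol/kg
α₀ = 1/(1 + K1/[H⁺] + K1K2/[H⁺]²) = 1/(1 + 10^+1.97 + 10^+0.71) = 0.01005
DIC = [CO2*]/α₀ = 1.765×10^-5 / 0.01005 = 1.76 mmol/kg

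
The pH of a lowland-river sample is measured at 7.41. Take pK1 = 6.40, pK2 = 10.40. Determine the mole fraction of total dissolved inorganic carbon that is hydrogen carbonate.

α₁ = 0.910

α₁ = 1 / (1 + [H⁺]/K1 + K2/[H⁺]) = 1 / (1 + 10^-1.01 + 10^-2.99)
   = 1 / (1 + 0.097724 + 0.0010233) = 1/1.0987 = 0.9101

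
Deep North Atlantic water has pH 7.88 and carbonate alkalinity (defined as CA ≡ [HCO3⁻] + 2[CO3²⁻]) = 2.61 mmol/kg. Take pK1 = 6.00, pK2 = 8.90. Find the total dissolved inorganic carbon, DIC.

CA = [HCO3⁻] + 2[CO3²⁻] = (α₁ + 2α₂)·DIC
At pH 7.88: [H⁺]/K1 = 10^-1.88 = 0.013183, K2/[H⁺] = 10^-1.02 = 0.095499
α₁ = 1/(1 + 0.013183 + 0.095499) = 1/1.1087 = 0.9020; α₂ = α₁·K2/[H⁺] = 0.08614
α₁ + 2α₂ = 1.0742
DIC = CA / (α₁ + 2α₂) = 2.61 / 1.0742 = 2.43 mmol/kg

DIC = 2.43 mmol/kg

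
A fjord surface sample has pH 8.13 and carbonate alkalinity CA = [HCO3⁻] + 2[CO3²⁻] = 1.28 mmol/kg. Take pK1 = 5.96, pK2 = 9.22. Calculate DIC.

DIC = 1.20 mmol/kg

CA = [HCO3⁻] + 2[CO3²⁻] = (α₁ + 2α₂)·DIC
At pH 8.13: [H⁺]/K1 = 10^-2.17 = 0.0067608, K2/[H⁺] = 10^-1.09 = 0.081283
α₁ = 1/(1 + 0.0067608 + 0.081283) = 1/1.0880 = 0.9191; α₂ = α₁·K2/[H⁺] = 0.07471
α₁ + 2α₂ = 1.0685
DIC = CA / (α₁ + 2α₂) = 1.28 / 1.0685 = 1.20 mmol/kg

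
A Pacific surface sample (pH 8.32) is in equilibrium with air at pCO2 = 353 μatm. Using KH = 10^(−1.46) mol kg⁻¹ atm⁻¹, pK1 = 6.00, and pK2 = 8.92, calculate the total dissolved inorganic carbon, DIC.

DIC = 3.21 mmol/kg

[CO2*] = KH · pCO2 = 10^(−1.46) × 353×10^-6 = 1.224×10^-5 mol/kg
α₀ = 1/(1 + K1/[H⁺] + K1K2/[H⁺]²) = 1/(1 + 10^+2.32 + 10^+1.72) = 0.003811
DIC = [CO2*]/α₀ = 1.224×10^-5 / 0.003811 = 3.21 mmol/kg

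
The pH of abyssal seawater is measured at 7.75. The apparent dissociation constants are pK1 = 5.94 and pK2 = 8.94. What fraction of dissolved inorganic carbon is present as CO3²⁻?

α₂ = 1 / (1 + [H⁺]/K2 + [H⁺]²/(K1K2)) = 1 / (1 + 10^+1.19 + 10^-0.62)
   = 1 / (1 + 15.488 + 0.23988) = 1/16.728 = 0.05978

α₂ = 0.0598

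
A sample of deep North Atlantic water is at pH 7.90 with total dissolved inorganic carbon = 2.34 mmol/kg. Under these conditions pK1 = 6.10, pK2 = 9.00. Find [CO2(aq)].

[CO2*] = 0.0339 mmol/kg

α₀ = 1 / (1 + K1/[H⁺] + K1K2/[H⁺]²) = 1 / (1 + 10^+1.80 + 10^+0.70)
   = 1 / (1 + 63.096 + 5.0119) = 1/69.108 = 0.01447
[CO2*] = α₀ × DIC = 0.01447 × 2.34 = 0.0339 mmol/kg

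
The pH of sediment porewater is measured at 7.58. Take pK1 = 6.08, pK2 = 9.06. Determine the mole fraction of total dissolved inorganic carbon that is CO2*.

α₀ = 1 / (1 + K1/[H⁺] + K1K2/[H⁺]²) = 1 / (1 + 10^+1.50 + 10^+0.02)
   = 1 / (1 + 31.623 + 1.0471) = 1/33.670 = 0.02970

α₀ = 0.0297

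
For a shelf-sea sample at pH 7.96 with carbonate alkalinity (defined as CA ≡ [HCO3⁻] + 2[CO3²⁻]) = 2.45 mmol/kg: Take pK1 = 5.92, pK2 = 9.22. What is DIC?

CA = [HCO3⁻] + 2[CO3²⁻] = (α₁ + 2α₂)·DIC
At pH 7.96: [H⁺]/K1 = 10^-2.04 = 0.0091201, K2/[H⁺] = 10^-1.26 = 0.054954
α₁ = 1/(1 + 0.0091201 + 0.054954) = 1/1.0641 = 0.9398; α₂ = α₁·K2/[H⁺] = 0.05164
α₁ + 2α₂ = 1.0431
DIC = CA / (α₁ + 2α₂) = 2.45 / 1.0431 = 2.35 mmol/kg

DIC = 2.35 mmol/kg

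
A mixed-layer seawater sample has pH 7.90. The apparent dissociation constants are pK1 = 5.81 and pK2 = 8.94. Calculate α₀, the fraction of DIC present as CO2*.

α₀ = 1 / (1 + K1/[H⁺] + K1K2/[H⁺]²) = 1 / (1 + 10^+2.09 + 10^+1.05)
   = 1 / (1 + 123.03 + 11.220) = 1/135.25 = 0.007394

α₀ = 0.00739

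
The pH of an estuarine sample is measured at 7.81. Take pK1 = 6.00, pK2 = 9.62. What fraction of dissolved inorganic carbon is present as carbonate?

α₂ = 0.0150

α₂ = 1 / (1 + [H⁺]/K2 + [H⁺]²/(K1K2)) = 1 / (1 + 10^+1.81 + 10^+0.00)
   = 1 / (1 + 64.565 + 1.0000) = 1/66.565 = 0.01502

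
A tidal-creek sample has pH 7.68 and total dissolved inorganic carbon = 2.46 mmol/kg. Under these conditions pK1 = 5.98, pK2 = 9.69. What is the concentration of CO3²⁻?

[CO3²⁻] = 0.0233 mmol/kg

α₂ = 1 / (1 + [H⁺]/K2 + [H⁺]²/(K1K2)) = 1 / (1 + 10^+2.01 + 10^+0.31)
   = 1 / (1 + 102.33 + 2.0417) = 1/105.37 = 0.009490
[CO3²⁻] = α₂ × DIC = 0.009490 × 2.46 = 0.0233 mmol/kg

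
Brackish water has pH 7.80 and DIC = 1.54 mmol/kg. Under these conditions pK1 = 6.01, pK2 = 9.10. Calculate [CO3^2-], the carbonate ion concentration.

α₂ = 1 / (1 + [H⁺]/K2 + [H⁺]²/(K1K2)) = 1 / (1 + 10^+1.30 + 10^-0.49)
   = 1 / (1 + 19.953 + 0.32359) = 1/21.276 = 0.04700
[CO3²⁻] = α₂ × DIC = 0.04700 × 1.54 = 0.0724 mmol/kg

[CO3²⁻] = 0.0724 mmol/kg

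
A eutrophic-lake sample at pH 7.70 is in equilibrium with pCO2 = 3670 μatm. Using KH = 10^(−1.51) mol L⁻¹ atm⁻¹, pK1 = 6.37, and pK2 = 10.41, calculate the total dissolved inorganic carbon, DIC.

[CO2*] = KH · pCO2 = 10^(−1.51) × 3670×10^-6 = 1.134×10^-4 mol/L
α₀ = 1/(1 + K1/[H⁺] + K1K2/[H⁺]²) = 1/(1 + 10^+1.33 + 10^-1.38) = 0.04460
DIC = [CO2*]/α₀ = 1.134×10^-4 / 0.04460 = 2.54 mmol/L

DIC = 2.54 mmol/L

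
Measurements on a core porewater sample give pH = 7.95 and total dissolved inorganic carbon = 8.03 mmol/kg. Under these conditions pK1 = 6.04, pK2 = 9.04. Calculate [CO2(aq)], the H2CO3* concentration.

α₀ = 1 / (1 + K1/[H⁺] + K1K2/[H⁺]²) = 1 / (1 + 10^+1.91 + 10^+0.82)
   = 1 / (1 + 81.283 + 6.6069) = 1/88.890 = 0.01125
[CO2*] = α₀ × DIC = 0.01125 × 8.03 = 0.0903 mmol/kg

[CO2*] = 0.0903 mmol/kg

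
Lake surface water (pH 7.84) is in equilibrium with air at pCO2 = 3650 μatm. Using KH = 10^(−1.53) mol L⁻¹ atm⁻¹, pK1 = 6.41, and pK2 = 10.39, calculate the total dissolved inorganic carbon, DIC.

DIC = 3.02 mmol/L

[CO2*] = KH · pCO2 = 10^(−1.53) × 3650×10^-6 = 1.077×10^-4 mol/L
α₀ = 1/(1 + K1/[H⁺] + K1K2/[H⁺]²) = 1/(1 + 10^+1.43 + 10^-1.12) = 0.03573
DIC = [CO2*]/α₀ = 1.077×10^-4 / 0.03573 = 3.02 mmol/L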